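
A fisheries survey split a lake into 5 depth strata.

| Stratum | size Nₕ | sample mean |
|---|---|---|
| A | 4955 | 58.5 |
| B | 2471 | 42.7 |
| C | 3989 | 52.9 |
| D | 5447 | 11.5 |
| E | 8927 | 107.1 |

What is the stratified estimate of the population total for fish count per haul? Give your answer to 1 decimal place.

1625119.5

Population total = Σ Nₕ·x̄ₕ (each stratum's size times its mean).
4955·58.5 + 2471·42.7 + 3989·52.9 + 5447·11.5 + 8927·107.1 = 289867.5 + 105511.7 + 211018.1 + 62640.5 + 956081.7 = 1625119.5.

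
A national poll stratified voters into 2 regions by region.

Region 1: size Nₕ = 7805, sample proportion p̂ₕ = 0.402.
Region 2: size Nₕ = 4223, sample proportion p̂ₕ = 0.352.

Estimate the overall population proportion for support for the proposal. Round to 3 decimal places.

N = 7805 + 4223 = 12028.
Overall proportion = Σ (Nₕ/N)·p̂ₕ.
Σ Nₕp̂ₕ = 3137.61 + 1486.496 = 4624.106.
4624.106 / 12028 = 0.38445... → 0.384.

0.384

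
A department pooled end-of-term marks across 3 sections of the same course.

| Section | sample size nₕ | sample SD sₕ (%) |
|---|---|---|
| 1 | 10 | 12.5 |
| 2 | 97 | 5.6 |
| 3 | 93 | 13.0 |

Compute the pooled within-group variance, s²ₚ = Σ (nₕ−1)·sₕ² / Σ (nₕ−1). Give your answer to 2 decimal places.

Degrees of freedom: 9 + 96 + 92 = 197.
Σ(nₕ−1)sₕ² = 9·156.25 + 96·31.36 + 92·169 = 19964.81.
s²ₚ = 19964.81 / 197 = 101.3442... → 101.34.

101.34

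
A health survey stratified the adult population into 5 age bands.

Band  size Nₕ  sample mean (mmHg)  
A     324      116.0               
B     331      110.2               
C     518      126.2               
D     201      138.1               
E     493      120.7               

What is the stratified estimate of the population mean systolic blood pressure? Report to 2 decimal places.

121.42

N = 1867; weights Wₕ = Nₕ/N = (0.1735, 0.1773, 0.2775, 0.1077, 0.2641).
x̄_st = Σ Wₕ·x̄ₕ = 0.1735·116.0 + 0.1773·110.2 + 0.2775·126.2 + 0.1077·138.1 + 0.2641·120.7 ≈ 121.4221...
→ 121.42.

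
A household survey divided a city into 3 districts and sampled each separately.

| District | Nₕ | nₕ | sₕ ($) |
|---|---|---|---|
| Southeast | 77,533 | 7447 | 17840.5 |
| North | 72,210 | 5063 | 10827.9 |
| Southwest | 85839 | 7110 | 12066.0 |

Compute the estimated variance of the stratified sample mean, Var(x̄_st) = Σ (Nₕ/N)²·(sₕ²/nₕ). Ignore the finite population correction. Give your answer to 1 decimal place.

N = 235582. Term for each stratum: Wₕ²sₕ²/nₕ.
Var(x̄_st) = 4629.3675 + 2175.6600 + 2718.5801 = 9523.6076 → 9523.6.

9523.6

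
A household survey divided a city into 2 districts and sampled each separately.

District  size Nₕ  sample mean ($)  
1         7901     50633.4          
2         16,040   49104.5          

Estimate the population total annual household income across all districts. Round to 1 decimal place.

Population total = Σ Nₕ·x̄ₕ (each stratum's size times its mean).
7901·50633.4 + 16040·49104.5 = 400054493.4 + 787636180 = 1187690673.4.

1187690673.4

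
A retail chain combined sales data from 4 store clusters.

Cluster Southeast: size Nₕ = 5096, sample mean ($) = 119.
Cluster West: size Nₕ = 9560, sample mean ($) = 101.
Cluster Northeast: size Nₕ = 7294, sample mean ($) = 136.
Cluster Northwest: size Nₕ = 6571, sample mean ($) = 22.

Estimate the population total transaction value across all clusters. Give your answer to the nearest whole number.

2708530

Southeast: 5096·119 = 606424
West: 9560·101 = 965560
Northeast: 7294·136 = 991984
Northwest: 6571·22 = 144562
τ̂ = Σ Nₕx̄ₕ = 2708530.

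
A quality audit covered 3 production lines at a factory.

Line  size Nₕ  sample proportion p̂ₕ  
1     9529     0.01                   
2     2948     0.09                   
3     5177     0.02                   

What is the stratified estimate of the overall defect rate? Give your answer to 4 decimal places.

N = 9529 + 2948 + 5177 = 17654.
Overall proportion = Σ (Nₕ/N)·p̂ₕ.
Σ Nₕp̂ₕ = 95.29 + 265.32 + 103.54 = 464.15.
464.15 / 17654 = 0.026291... → 0.0263.

0.0263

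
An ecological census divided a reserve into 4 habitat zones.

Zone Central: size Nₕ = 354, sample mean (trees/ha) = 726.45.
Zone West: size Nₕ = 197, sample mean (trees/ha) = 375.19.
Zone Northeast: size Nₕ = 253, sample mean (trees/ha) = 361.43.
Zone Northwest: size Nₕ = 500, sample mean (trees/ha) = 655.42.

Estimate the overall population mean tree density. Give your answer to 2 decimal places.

N = 354 + 197 + 253 + 500 = 1304.
The stratified mean weights each stratum mean by its population share Nₕ/N.
Σ Nₕx̄ₕ = 354·726.45 + 197·375.19 + 253·361.43 + 500·655.42 = 257163.3 + 73912.43 + 91441.79 + 327710 = 750227.52.
Divide by N: 750227.52 / 1304 = 575.3279... → 575.33.

575.33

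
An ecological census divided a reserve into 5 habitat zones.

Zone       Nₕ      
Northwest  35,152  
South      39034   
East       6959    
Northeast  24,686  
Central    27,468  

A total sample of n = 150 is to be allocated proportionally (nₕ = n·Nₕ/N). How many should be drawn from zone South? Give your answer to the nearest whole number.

44

Share of zone South = 39034/133299 = 0.29283.
Allocate 150 × 0.29283 = 43.925... → 44.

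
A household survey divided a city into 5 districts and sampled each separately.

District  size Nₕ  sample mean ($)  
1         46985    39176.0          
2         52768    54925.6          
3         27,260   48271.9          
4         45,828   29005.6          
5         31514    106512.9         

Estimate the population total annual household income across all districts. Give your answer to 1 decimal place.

10740806582.2

Estimate total by summing Nₕ·x̄ₕ over strata.
46985·39176.0 + 52768·54925.6 + 27260·48271.9 + 45828·29005.6 + 31514·106512.9 = 1840684360 + 2898314060.8 + 1315891994 + 1329268636.8 + 3356647530.6 = 10740806582.2.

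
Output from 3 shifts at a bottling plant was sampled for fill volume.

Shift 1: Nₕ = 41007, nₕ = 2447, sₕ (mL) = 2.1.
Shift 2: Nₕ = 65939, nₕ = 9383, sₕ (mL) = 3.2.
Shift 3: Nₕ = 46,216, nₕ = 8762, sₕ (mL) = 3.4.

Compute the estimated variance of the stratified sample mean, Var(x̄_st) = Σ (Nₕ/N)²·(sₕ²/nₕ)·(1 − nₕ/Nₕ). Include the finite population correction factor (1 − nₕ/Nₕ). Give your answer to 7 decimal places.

0.0003923

N = 153162; Wₕ = Nₕ/N.
shift 1: (41007/153162)²·2.1²/2447·(1 − 2447/41007) = 0.0001214780
shift 2: (65939/153162)²·3.2²/9383·(1 − 9383/65939) = 0.0001734911
shift 3: (46216/153162)²·3.4²/8762·(1 − 8762/46216) = 0.0000973516
Sum = 0.0003923207 → 0.0003923.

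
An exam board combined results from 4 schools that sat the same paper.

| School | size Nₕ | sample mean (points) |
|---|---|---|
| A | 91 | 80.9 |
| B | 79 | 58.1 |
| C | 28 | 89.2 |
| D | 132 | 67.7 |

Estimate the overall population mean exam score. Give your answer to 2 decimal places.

N = 91 + 79 + 28 + 132 = 330.
The stratified mean weights each stratum mean by its population share Nₕ/N.
Σ Nₕx̄ₕ = 91·80.9 + 79·58.1 + 28·89.2 + 132·67.7 = 7361.9 + 4589.9 + 2497.6 + 8936.4 = 23385.8.
Divide by N: 23385.8 / 330 = 70.8661... → 70.87.

70.87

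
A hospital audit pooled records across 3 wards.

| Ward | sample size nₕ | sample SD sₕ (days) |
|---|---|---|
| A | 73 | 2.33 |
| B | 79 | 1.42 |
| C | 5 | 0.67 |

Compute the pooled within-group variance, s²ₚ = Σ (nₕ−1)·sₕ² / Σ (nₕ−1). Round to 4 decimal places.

3.5711

Degrees of freedom: 72 + 78 + 4 = 154.
Σ(nₕ−1)sₕ² = 72·5.4289 + 78·2.0164 + 4·0.4489 = 549.9556.
s²ₚ = 549.9556 / 154 = 3.571140... → 3.5711.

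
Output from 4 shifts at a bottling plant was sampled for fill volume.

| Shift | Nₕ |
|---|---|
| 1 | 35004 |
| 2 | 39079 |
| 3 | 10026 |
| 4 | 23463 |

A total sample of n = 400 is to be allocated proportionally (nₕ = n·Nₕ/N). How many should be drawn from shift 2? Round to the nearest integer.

N = 35004 + 39079 + 10026 + 23463 = 107572.
n_2 = 400·39079/107572 = 145.313... → 145.

145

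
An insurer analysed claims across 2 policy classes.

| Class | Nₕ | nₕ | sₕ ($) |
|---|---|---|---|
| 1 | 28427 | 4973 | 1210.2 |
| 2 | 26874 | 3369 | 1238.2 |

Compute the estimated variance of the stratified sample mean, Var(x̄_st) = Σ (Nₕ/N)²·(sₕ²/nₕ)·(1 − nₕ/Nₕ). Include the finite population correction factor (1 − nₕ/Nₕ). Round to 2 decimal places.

158.20

N = 55301. Term for each stratum: Wₕ²sₕ²/nₕ·(1−nₕ/Nₕ).
Var(x̄_st) = 64.20633 + 93.99553 = 158.20185 → 158.20.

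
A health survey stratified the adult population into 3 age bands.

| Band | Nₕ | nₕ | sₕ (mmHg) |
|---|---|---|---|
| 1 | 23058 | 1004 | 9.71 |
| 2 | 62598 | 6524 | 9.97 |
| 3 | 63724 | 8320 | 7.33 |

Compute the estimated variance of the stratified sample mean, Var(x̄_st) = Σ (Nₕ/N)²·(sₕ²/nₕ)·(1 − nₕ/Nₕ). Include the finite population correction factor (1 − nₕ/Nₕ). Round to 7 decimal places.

N = 149380; Wₕ = Nₕ/N.
band 1: (23058/149380)²·9.71²/1004·(1 − 1004/23058) = 0.0021400743
band 2: (62598/149380)²·9.97²/6524·(1 − 6524/62598) = 0.0023966987
band 3: (63724/149380)²·7.33²/8320·(1 − 8320/63724) = 0.0010217482
Sum = 0.0055585212 → 0.0055585.

0.0055585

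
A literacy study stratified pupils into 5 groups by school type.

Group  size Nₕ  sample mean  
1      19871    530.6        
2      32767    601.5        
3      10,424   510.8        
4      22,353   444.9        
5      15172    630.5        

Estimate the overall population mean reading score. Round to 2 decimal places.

x̄_st = (Σ Nₕx̄ₕ) / (Σ Nₕ) = (19871·530.6 + 32767·601.5 + 10424·510.8 + 22353·444.9 + 15172·630.5) / 100587
= 55088278 / 100587 = 547.6680... → 547.67.

547.67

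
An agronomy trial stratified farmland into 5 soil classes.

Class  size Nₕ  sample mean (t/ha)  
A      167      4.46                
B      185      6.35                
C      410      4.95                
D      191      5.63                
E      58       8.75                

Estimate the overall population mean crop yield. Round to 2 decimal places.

5.47

N = 167 + 185 + 410 + 191 + 58 = 1011.
Weight each subgroup mean by Nₕ/N and sum.
Σ Nₕx̄ₕ = 167·4.46 + 185·6.35 + 410·4.95 + 191·5.63 + 58·8.75 = 744.82 + 1174.75 + 2029.5 + 1075.33 + 507.5 = 5531.9.
Divide by N: 5531.9 / 1011 = 5.4717... → 5.47.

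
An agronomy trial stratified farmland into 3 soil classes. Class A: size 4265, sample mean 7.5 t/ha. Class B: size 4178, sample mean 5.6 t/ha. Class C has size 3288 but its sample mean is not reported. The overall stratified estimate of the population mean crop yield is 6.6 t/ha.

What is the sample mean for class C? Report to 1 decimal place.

6.7

N = 4265 + 4178 + 3288 = 11731.
Overall total = μ·N = 6.6·11731 = 77424.6.
Subtract the known strata: 4265·7.5 + 4178·5.6 = 55384.3.
Remaining total for class C: 77424.6 − 55384.3 = 22040.3.
Divide by its size: 22040.3 / 3288 = 6.703... → 6.7.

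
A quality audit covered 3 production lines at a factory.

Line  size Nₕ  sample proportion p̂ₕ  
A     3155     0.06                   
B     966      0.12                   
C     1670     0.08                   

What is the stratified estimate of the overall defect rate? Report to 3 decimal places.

0.076

Wₕ = Nₕ/N with N = 5791: 0.5448, 0.1668, 0.2884.
p̂_st = 0.5448·0.06 + 0.1668·0.12 + 0.2884·0.08 ≈ 0.07578... → 0.076.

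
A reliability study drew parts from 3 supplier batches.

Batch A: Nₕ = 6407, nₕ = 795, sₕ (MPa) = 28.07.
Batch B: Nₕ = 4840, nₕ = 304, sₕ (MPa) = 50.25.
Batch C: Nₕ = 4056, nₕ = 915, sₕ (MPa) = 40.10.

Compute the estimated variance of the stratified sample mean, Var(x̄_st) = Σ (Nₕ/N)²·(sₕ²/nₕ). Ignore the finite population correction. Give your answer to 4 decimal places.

1.1281

N = 15303. Term for each stratum: Wₕ²sₕ²/nₕ.
Var(x̄_st) = 0.1737297 + 0.8308758 + 0.1234555 = 1.1280610 → 1.1281.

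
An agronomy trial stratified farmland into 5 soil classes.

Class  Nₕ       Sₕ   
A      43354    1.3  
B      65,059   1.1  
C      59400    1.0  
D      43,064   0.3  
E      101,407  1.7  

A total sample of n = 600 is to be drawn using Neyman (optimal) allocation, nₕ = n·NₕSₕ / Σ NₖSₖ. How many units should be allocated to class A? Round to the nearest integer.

91

Σ NₕSₕ = 43354·1.3 + 65059·1.1 + 59400·1.0 + 43064·0.3 + 101407·1.7 = 372636.2.
Share for A: 56360.2/372636.2 = 0.15125.
n_A = 600 × 0.15125 = 90.748... → 91.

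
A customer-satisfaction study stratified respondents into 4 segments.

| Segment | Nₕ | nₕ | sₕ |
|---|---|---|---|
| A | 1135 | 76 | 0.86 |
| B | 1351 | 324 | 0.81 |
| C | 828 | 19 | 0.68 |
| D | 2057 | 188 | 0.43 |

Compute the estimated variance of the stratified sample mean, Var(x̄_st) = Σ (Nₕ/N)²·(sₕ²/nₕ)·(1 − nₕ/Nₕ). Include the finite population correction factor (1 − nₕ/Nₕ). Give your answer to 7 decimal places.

N = 5371; Wₕ = Nₕ/N.
segment A: (1135/5371)²·0.86²/76·(1 − 76/1135) = 0.0004054757
segment B: (1351/5371)²·0.81²/324·(1 − 324/1351) = 0.0000973959
segment C: (828/5371)²·0.68²/19·(1 − 19/828) = 0.0005651097
segment D: (2057/5371)²·0.43²/188·(1 − 188/2057) = 0.0001310727
Sum = 0.0011990540 → 0.0011991.

0.0011991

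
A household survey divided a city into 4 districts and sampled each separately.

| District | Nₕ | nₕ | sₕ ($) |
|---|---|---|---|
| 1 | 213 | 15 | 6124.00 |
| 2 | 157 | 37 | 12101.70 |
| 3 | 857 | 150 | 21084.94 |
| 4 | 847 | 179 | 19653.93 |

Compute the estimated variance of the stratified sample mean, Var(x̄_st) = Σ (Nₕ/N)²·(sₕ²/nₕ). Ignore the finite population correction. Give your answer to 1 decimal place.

N = 2074; Wₕ = Nₕ/N.
district 1: (213/2074)²·6124.00²/15 = 26370.6484
district 2: (157/2074)²·12101.70²/37 = 22681.5559
district 3: (857/2074)²·21084.94²/150 = 506054.8829
district 4: (847/2074)²·19653.93²/179 = 359910.9794
Sum = 915018.0665 → 915018.1.

915018.1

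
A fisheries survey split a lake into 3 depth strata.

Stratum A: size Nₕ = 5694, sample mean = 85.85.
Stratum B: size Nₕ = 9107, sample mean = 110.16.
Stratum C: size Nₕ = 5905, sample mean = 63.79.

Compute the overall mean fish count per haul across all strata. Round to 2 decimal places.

90.25

x̄_st = (Σ Nₕx̄ₕ) / (Σ Nₕ) = (5694·85.85 + 9107·110.16 + 5905·63.79) / 20706
= 1868736.97 / 20706 = 90.2510... → 90.25.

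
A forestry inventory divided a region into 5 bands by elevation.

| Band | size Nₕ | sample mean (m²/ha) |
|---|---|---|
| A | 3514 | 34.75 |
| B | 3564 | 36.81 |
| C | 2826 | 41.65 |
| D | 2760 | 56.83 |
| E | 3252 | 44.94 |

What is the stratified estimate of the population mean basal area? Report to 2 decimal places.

42.35

N = 3514 + 3564 + 2826 + 2760 + 3252 = 15916.
Weight each subgroup mean by Nₕ/N and sum.
Σ Nₕx̄ₕ = 3514·34.75 + 3564·36.81 + 2826·41.65 + 2760·56.83 + 3252·44.94 = 122111.5 + 131190.84 + 117702.9 + 156850.8 + 146144.88 = 674000.92.
Divide by N: 674000.92 / 15916 = 42.3474... → 42.35.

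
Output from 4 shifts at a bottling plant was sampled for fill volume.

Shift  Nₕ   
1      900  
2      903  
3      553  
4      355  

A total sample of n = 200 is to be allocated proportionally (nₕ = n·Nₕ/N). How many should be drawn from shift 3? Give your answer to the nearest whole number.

41

N = 900 + 903 + 553 + 355 = 2711.
n_3 = 200·553/2711 = 40.797... → 41.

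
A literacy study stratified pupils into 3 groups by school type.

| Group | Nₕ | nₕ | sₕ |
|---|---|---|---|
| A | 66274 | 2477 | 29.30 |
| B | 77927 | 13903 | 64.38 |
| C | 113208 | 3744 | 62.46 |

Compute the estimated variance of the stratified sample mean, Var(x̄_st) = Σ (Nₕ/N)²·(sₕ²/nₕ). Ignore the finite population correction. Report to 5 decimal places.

N = 257409; Wₕ = Nₕ/N.
group A: (66274/257409)²·29.30²/2477 = 0.02297461
group B: (77927/257409)²·64.38²/13903 = 0.02732259
group C: (113208/257409)²·62.46²/3744 = 0.20154633
Sum = 0.25184353 → 0.25184.

0.25184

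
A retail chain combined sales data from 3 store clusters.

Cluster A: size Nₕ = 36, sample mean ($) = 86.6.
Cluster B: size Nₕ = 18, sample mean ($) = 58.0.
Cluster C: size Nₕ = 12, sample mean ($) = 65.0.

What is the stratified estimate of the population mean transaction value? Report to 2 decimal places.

x̄_st = (Σ Nₕx̄ₕ) / (Σ Nₕ) = (36·86.6 + 18·58.0 + 12·65.0) / 66
= 4941.6 / 66 = 74.8727... → 74.87.

74.87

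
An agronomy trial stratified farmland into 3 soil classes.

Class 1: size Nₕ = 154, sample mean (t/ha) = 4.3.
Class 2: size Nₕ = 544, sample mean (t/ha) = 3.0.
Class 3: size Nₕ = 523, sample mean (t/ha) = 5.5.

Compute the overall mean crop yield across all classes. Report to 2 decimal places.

4.23

x̄_st = (Σ Nₕx̄ₕ) / (Σ Nₕ) = (154·4.3 + 544·3.0 + 523·5.5) / 1221
= 5170.7 / 1221 = 4.2348... → 4.23.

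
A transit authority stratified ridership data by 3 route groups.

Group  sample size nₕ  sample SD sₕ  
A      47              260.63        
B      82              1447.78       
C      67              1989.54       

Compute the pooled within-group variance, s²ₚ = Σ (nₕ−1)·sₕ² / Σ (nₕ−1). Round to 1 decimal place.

2249491.7

Degrees of freedom: 46 + 81 + 66 = 193.
Σ(nₕ−1)sₕ² = 46·67927.9969 + 81·2096066.9284 + 66·3958269.4116 = 434151890.2234.
s²ₚ = 434151890.2234 / 193 = 2249491.659... → 2249491.7.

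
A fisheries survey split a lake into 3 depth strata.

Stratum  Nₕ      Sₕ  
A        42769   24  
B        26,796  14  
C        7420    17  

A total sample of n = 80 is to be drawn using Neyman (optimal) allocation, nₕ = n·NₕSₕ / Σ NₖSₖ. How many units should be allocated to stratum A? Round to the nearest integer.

A: NₕSₕ = 42769·24 = 1026456
B: NₕSₕ = 26796·14 = 375144
C: NₕSₕ = 7420·17 = 126140
Σ NₕSₕ = 1527740.
n_A = 80·1026456/1527740 = 53.750... → 54.

54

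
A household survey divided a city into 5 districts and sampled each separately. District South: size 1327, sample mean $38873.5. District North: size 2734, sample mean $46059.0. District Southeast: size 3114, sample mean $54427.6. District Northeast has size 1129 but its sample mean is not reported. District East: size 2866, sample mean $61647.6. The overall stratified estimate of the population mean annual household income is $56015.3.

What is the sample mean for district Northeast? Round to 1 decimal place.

90355.1

Σ Nₕx̄ₕ = N·μ, so 1129·x̄_Northeast = 11170·56015.3 − (1327·38873.5 + 2734·46059.0 + 3114·54427.6 + 2866·61647.6).
= 625690901 − 523680008.5 = 102010892.5.
x̄_Northeast = 102010892.5 / 1129 = 90355.086... → 90355.1.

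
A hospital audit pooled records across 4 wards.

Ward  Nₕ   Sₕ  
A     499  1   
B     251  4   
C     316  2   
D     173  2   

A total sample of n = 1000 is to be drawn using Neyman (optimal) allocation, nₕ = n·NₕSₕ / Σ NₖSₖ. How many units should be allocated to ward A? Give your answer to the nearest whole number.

201

A: NₕSₕ = 499·1 = 499
B: NₕSₕ = 251·4 = 1004
C: NₕSₕ = 316·2 = 632
D: NₕSₕ = 173·2 = 346
Σ NₕSₕ = 2481.
n_A = 1000·499/2481 = 201.129... → 201.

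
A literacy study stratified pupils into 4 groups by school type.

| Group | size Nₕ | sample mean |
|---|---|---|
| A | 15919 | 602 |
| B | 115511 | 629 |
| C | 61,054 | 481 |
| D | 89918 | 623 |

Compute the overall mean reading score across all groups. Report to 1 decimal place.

N = 15919 + 115511 + 61054 + 89918 = 282402.
The stratified mean weights each stratum mean by its population share Nₕ/N.
Σ Nₕx̄ₕ = 15919·602 + 115511·629 + 61054·481 + 89918·623 = 9583238 + 72656419 + 29366974 + 56018914 = 167625545.
Divide by N: 167625545 / 282402 = 593.571... → 593.6.

593.6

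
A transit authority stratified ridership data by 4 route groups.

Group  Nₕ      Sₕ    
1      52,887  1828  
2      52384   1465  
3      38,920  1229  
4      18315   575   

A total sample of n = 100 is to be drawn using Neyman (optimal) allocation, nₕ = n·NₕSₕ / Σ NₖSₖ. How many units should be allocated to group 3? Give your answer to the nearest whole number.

Σ NₕSₕ = 52887·1828 + 52384·1465 + 38920·1229 + 18315·575 = 231783801.
Share for 3: 47832680/231783801 = 0.20637.
n_3 = 100 × 0.20637 = 20.637... → 21.

21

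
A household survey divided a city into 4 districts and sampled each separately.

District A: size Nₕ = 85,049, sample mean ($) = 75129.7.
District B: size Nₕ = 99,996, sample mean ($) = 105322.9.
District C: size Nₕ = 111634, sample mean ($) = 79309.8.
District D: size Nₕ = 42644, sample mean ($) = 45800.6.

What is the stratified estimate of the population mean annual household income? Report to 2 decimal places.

N = 85049 + 99996 + 111634 + 42644 = 339323.
Overall mean = Σ (Nₕ/N)·x̄ₕ — weight by population share, not a simple average.
Σ Nₕx̄ₕ = 85049·75129.7 + 99996·105322.9 + 111634·79309.8 + 42644·45800.6 = 6389705855.3 + 10531868708.4 + 8853670213.2 + 1953120786.4 = 27728365563.3.
Divide by N: 27728365563.3 / 339323 = 81716.7288... → 81716.73.

81716.73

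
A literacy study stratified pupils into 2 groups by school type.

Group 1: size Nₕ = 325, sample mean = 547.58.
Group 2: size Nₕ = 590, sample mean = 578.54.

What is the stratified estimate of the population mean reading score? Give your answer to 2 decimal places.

567.54

N = 325 + 590 = 915.
Weight each subgroup mean by Nₕ/N and sum.
Σ Nₕx̄ₕ = 325·547.58 + 590·578.54 = 177963.5 + 341338.6 = 519302.1.
Divide by N: 519302.1 / 915 = 567.5433... → 567.54.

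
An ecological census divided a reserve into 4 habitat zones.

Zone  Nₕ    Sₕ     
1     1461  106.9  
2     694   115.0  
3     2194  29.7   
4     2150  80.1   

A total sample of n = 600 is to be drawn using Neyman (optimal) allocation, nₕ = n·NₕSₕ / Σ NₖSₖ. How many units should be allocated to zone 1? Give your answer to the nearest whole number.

198

Σ NₕSₕ = 1461·106.9 + 694·115.0 + 2194·29.7 + 2150·80.1 = 473367.7.
Share for 1: 156180.9/473367.7 = 0.32994.
n_1 = 600 × 0.32994 = 197.961... → 198.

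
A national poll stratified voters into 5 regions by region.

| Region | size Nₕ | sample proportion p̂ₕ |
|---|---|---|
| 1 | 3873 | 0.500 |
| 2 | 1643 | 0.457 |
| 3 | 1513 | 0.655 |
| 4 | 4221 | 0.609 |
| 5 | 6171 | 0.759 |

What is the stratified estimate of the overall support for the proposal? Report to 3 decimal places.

0.628

Wₕ = Nₕ/N with N = 17421: 0.2223, 0.0943, 0.0868, 0.2423, 0.3542.
p̂_st = 0.2223·0.500 + 0.0943·0.457 + 0.0868·0.655 + 0.2423·0.609 + 0.3542·0.759 ≈ 0.62756... → 0.628.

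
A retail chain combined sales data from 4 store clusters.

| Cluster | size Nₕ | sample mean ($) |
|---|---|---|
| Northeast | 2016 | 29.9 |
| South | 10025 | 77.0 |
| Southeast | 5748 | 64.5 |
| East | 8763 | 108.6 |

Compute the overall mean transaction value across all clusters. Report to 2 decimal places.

N = 2016 + 10025 + 5748 + 8763 = 26552.
Overall mean = Σ (Nₕ/N)·x̄ₕ — weight by population share, not a simple average.
Σ Nₕx̄ₕ = 2016·29.9 + 10025·77.0 + 5748·64.5 + 8763·108.6 = 60278.4 + 771925 + 370746 + 951661.8 = 2154611.2.
Divide by N: 2154611.2 / 26552 = 81.1469... → 81.15.

81.15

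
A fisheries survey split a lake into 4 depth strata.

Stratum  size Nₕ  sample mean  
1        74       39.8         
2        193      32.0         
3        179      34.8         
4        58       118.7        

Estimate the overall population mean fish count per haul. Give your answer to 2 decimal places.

N = 74 + 193 + 179 + 58 = 504.
Overall mean = Σ (Nₕ/N)·x̄ₕ — weight by population share, not a simple average.
Σ Nₕx̄ₕ = 74·39.8 + 193·32.0 + 179·34.8 + 58·118.7 = 2945.2 + 6176 + 6229.2 + 6884.6 = 22235.
Divide by N: 22235 / 504 = 44.1171... → 44.12.

44.12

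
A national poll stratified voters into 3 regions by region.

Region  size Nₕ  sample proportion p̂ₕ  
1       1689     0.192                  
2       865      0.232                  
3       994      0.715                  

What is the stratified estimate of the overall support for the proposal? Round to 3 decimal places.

0.348

Wₕ = Nₕ/N with N = 3548: 0.4760, 0.2438, 0.2802.
p̂_st = 0.4760·0.192 + 0.2438·0.232 + 0.2802·0.715 ≈ 0.34827... → 0.348.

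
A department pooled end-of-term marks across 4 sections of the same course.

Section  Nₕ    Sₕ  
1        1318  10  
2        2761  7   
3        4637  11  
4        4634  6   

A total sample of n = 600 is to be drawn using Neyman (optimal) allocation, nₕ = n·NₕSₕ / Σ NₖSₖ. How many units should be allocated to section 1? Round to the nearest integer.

1: NₕSₕ = 1318·10 = 13180
2: NₕSₕ = 2761·7 = 19327
3: NₕSₕ = 4637·11 = 51007
4: NₕSₕ = 4634·6 = 27804
Σ NₕSₕ = 111318.
n_1 = 600·13180/111318 = 71.040... → 71.

71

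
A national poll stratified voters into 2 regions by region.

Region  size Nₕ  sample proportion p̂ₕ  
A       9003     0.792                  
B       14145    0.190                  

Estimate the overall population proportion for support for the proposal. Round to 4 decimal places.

0.4241

N = 9003 + 14145 = 23148.
Overall proportion = Σ (Nₕ/N)·p̂ₕ.
Σ Nₕp̂ₕ = 7130.376 + 2687.55 = 9817.926.
9817.926 / 23148 = 0.424137... → 0.4241.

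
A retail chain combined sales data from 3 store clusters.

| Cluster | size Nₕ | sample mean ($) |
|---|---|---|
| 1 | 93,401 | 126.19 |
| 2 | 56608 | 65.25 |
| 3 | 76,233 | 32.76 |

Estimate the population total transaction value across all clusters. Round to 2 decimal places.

1: 93401·126.19 = 11786272.19
2: 56608·65.25 = 3693672
3: 76233·32.76 = 2497393.08
τ̂ = Σ Nₕx̄ₕ = 17977337.27.

17977337.27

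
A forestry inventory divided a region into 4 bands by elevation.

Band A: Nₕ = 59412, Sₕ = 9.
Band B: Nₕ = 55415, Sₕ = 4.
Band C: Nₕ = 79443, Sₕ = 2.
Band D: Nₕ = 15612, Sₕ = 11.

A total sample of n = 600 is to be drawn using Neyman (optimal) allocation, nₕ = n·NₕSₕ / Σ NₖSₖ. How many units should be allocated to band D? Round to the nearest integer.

Σ NₕSₕ = 59412·9 + 55415·4 + 79443·2 + 15612·11 = 1086986.
Share for D: 171732/1086986 = 0.15799.
n_D = 600 × 0.15799 = 94.793... → 95.

95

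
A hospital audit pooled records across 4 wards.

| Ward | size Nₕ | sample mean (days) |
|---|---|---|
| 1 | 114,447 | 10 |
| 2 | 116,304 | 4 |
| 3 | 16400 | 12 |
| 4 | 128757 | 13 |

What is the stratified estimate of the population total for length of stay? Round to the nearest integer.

1: 114447·10 = 1144470
2: 116304·4 = 465216
3: 16400·12 = 196800
4: 128757·13 = 1673841
τ̂ = Σ Nₕx̄ₕ = 3480327.

3480327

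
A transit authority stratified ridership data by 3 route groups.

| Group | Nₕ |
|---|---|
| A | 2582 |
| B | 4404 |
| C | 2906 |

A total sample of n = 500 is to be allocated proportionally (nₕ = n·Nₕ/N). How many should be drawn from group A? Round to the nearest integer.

N = 2582 + 4404 + 2906 = 9892.
n_A = 500·2582/9892 = 130.510... → 131.

131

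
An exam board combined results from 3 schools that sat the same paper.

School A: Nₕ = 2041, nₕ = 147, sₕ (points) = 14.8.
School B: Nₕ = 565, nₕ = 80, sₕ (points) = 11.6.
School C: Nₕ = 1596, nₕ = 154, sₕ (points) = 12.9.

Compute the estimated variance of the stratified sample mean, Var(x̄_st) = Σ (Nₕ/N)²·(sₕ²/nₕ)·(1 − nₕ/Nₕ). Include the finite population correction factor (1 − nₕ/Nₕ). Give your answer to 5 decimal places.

0.49317

N = 4202; Wₕ = Nₕ/N.
school A: (2041/4202)²·14.8²/147·(1 − 147/2041) = 0.32622480
school B: (565/4202)²·11.6²/80·(1 − 80/565) = 0.02610382
school C: (1596/4202)²·12.9²/154·(1 − 154/1596) = 0.14084608
Sum = 0.49317470 → 0.49317.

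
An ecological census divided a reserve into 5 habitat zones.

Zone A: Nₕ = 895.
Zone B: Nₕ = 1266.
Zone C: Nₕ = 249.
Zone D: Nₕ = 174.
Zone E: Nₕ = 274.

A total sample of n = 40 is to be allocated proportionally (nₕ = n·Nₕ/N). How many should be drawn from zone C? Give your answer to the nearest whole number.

3

Share of zone C = 249/2858 = 0.08712.
Allocate 40 × 0.08712 = 3.485... → 3.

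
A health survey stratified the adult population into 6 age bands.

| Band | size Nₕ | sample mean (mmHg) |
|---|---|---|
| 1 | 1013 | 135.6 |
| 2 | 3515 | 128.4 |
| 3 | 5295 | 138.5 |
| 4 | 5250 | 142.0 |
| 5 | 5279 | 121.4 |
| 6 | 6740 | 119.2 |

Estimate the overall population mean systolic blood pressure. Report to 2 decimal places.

N = 1013 + 3515 + 5295 + 5250 + 5279 + 6740 = 27092.
Overall mean = Σ (Nₕ/N)·x̄ₕ — weight by population share, not a simple average.
Σ Nₕx̄ₕ = 1013·135.6 + 3515·128.4 + 5295·138.5 + 5250·142.0 + 5279·121.4 + 6740·119.2 = 137362.8 + 451326 + 733357.5 + 745500 + 640870.6 + 803408 = 3511824.9.
Divide by N: 3511824.9 / 27092 = 129.6259... → 129.63.

129.63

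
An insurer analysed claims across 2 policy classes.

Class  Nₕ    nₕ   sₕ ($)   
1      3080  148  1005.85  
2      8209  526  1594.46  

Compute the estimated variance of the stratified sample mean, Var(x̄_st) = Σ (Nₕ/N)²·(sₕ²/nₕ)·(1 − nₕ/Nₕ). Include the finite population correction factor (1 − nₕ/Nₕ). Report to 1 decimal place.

N = 11289. Term for each stratum: Wₕ²sₕ²/nₕ·(1−nₕ/Nₕ).
Var(x̄_st) = 484.4048 + 2391.9476 = 2876.3524 → 2876.4.

2876.4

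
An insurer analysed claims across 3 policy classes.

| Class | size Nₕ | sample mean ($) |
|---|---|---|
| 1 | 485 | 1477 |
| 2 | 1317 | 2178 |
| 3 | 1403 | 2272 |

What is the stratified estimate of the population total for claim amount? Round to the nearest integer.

Population total = Σ Nₕ·x̄ₕ (each stratum's size times its mean).
485·1477 + 1317·2178 + 1403·2272 = 716345 + 2868426 + 3187616 = 6772387.

6772387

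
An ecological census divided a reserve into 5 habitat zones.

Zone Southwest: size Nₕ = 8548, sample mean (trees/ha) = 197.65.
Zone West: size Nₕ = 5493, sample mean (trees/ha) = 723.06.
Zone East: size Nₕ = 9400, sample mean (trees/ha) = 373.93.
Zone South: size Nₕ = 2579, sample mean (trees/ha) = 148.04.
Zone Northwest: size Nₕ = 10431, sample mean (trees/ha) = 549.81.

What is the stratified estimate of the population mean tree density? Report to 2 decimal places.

419.55

N = 36451; weights Wₕ = Nₕ/N = (0.2345, 0.1507, 0.2579, 0.0708, 0.2862).
x̄_st = Σ Wₕ·x̄ₕ = 0.2345·197.65 + 0.1507·723.06 + 0.2579·373.93 + 0.0708·148.04 + 0.2862·549.81 ≈ 419.5519...
→ 419.55.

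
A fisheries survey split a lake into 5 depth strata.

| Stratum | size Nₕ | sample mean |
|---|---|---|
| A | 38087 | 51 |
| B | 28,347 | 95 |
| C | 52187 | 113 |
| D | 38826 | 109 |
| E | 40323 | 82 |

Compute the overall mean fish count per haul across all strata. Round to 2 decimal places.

N = 197770; weights Wₕ = Nₕ/N = (0.1926, 0.1433, 0.2639, 0.1963, 0.2039).
x̄_st = Σ Wₕ·x̄ₕ = 0.1926·51 + 0.1433·95 + 0.2639·113 + 0.1963·109 + 0.2039·82 ≈ 91.3741...
→ 91.37.

91.37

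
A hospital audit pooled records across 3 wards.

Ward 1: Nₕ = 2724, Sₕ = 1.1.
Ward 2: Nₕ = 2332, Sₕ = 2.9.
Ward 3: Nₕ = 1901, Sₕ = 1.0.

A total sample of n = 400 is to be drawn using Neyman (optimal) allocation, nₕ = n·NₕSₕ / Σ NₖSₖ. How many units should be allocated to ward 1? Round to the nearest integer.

103

1: NₕSₕ = 2724·1.1 = 2996.4
2: NₕSₕ = 2332·2.9 = 6762.8
3: NₕSₕ = 1901·1.0 = 1901
Σ NₕSₕ = 11660.2.
n_1 = 400·2996.4/11660.2 = 102.791... → 103.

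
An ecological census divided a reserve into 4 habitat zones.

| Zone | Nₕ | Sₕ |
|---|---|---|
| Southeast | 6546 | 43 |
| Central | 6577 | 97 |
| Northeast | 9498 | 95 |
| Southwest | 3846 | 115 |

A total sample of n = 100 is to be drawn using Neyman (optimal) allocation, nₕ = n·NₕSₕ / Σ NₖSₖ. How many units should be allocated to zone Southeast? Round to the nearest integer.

Southeast: NₕSₕ = 6546·43 = 281478
Central: NₕSₕ = 6577·97 = 637969
Northeast: NₕSₕ = 9498·95 = 902310
Southwest: NₕSₕ = 3846·115 = 442290
Σ NₕSₕ = 2264047.
n_Southeast = 100·281478/2264047 = 12.433... → 12.

12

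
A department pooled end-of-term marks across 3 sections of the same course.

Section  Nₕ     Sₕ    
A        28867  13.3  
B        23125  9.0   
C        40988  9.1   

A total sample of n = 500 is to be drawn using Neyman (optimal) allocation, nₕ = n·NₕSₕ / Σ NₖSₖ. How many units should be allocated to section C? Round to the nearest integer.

193

A: NₕSₕ = 28867·13.3 = 383931.1
B: NₕSₕ = 23125·9.0 = 208125
C: NₕSₕ = 40988·9.1 = 372990.8
Σ NₕSₕ = 965046.9.
n_C = 500·372990.8/965046.9 = 193.250... → 193.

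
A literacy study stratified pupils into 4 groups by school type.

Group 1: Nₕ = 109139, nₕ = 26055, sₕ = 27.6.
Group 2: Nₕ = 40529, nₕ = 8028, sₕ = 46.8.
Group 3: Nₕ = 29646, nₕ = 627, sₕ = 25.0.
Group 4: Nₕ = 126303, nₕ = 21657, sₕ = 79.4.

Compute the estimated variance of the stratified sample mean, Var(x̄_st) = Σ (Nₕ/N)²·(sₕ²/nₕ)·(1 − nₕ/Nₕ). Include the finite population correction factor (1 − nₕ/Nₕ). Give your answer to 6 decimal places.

0.057060

N = 305617. Term for each stratum: Wₕ²sₕ²/nₕ·(1−nₕ/Nₕ).
Var(x̄_st) = 0.002838373 + 0.003847618 + 0.009181339 + 0.041193054 = 0.057060383 → 0.057060.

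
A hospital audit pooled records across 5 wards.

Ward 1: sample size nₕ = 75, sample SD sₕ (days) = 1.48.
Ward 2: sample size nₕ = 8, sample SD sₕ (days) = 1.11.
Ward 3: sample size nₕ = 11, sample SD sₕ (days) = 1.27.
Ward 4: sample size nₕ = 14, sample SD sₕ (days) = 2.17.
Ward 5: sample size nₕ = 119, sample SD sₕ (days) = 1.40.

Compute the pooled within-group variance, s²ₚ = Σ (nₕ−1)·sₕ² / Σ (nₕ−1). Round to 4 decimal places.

2.1592

Degrees of freedom: 74 + 7 + 10 + 13 + 118 = 222.
Σ(nₕ−1)sₕ² = 74·2.1904 + 7·1.2321 + 10·1.6129 + 13·4.7089 + 118·1.96 = 479.339.
s²ₚ = 479.339 / 222 = 2.159185... → 2.1592.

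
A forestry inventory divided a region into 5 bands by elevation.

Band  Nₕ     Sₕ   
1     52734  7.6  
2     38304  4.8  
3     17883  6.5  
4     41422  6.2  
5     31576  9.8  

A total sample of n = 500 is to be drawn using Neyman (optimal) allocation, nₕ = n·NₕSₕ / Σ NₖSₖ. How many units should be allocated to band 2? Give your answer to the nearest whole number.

73

Σ NₕSₕ = 52734·7.6 + 38304·4.8 + 17883·6.5 + 41422·6.2 + 31576·9.8 = 1267138.3.
Share for 2: 183859.2/1267138.3 = 0.14510.
n_2 = 500 × 0.14510 = 72.549... → 73.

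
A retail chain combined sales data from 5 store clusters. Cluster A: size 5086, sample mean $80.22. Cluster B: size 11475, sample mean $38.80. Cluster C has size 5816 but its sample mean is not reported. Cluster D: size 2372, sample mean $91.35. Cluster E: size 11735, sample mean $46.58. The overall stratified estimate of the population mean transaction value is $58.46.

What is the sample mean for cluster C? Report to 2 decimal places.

88.78

Σ Nₕx̄ₕ = N·μ, so 5816·x̄_C = 36484·58.46 − (5086·80.22 + 11475·38.80 + 2372·91.35 + 11735·46.58).
= 2132854.64 − 1616527.42 = 516327.22.
x̄_C = 516327.22 / 5816 = 88.7770... → 88.78.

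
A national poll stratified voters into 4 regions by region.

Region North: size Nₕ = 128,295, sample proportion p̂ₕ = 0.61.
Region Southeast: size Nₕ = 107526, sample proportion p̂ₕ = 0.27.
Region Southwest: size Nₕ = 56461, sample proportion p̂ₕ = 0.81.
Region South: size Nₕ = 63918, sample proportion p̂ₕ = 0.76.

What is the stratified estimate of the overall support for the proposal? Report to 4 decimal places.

N = 128295 + 107526 + 56461 + 63918 = 356200.
Overall proportion = Σ (Nₕ/N)·p̂ₕ.
Σ Nₕp̂ₕ = 78259.95 + 29032.02 + 45733.41 + 48577.68 = 201603.06.
201603.06 / 356200 = 0.565983... → 0.5660.

0.5660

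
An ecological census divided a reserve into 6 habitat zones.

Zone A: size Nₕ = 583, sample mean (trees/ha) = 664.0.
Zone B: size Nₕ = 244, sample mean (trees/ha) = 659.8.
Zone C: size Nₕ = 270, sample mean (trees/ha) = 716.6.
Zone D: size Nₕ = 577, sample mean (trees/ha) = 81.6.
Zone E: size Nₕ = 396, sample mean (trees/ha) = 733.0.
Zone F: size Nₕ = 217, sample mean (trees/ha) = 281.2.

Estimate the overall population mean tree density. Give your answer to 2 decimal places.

498.45

N = 2287; weights Wₕ = Nₕ/N = (0.2549, 0.1067, 0.1181, 0.2523, 0.1732, 0.0949).
x̄_st = Σ Wₕ·x̄ₕ = 0.2549·664.0 + 0.1067·659.8 + 0.1181·716.6 + 0.2523·81.6 + 0.1732·733.0 + 0.0949·281.2 ≈ 498.4507...
→ 498.45.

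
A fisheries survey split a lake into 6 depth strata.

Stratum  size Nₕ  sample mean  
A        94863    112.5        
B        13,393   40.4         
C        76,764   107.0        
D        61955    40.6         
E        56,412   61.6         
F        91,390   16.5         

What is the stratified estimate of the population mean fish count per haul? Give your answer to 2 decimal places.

N = 394777; weights Wₕ = Nₕ/N = (0.2403, 0.0339, 0.1944, 0.1569, 0.1429, 0.2315).
x̄_st = Σ Wₕ·x̄ₕ = 0.2403·112.5 + 0.0339·40.4 + 0.1944·107.0 + 0.1569·40.6 + 0.1429·61.6 + 0.2315·16.5 ≈ 68.2036...
→ 68.20.

68.20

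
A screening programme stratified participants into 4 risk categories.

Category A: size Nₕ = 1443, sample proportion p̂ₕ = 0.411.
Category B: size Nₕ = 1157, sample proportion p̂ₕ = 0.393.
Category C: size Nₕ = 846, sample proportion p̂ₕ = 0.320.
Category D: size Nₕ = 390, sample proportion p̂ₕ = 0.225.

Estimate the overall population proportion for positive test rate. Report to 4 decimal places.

0.3666

Wₕ = Nₕ/N with N = 3836: 0.3762, 0.3016, 0.2205, 0.1017.
p̂_st = 0.3762·0.411 + 0.3016·0.393 + 0.2205·0.320 + 0.1017·0.225 ≈ 0.366591... → 0.3666.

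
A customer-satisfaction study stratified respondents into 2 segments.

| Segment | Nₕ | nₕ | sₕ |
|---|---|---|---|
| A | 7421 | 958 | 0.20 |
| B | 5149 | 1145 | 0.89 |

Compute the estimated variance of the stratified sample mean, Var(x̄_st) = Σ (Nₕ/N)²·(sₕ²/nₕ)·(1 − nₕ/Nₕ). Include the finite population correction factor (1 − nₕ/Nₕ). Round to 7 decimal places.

0.0001029

N = 12570. Term for each stratum: Wₕ²sₕ²/nₕ·(1−nₕ/Nₕ).
Var(x̄_st) = 0.0000126742 + 0.0000902653 = 0.0001029395 → 0.0001029.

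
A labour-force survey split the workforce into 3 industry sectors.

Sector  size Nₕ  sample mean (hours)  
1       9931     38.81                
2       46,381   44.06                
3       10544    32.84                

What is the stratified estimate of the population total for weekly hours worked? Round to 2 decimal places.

2775233.93

1: 9931·38.81 = 385422.11
2: 46381·44.06 = 2043546.86
3: 10544·32.84 = 346264.96
τ̂ = Σ Nₕx̄ₕ = 2775233.93.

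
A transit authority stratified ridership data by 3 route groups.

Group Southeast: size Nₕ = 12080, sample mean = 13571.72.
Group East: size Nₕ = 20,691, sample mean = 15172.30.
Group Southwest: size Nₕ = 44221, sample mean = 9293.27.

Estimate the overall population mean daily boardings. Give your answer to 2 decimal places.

11544.50

N = 12080 + 20691 + 44221 = 76992.
Overall mean = Σ (Nₕ/N)·x̄ₕ — weight by population share, not a simple average.
Σ Nₕx̄ₕ = 12080·13571.72 + 20691·15172.30 + 44221·9293.27 = 163946377.6 + 313930059.3 + 410957692.67 = 888834129.57.
Divide by N: 888834129.57 / 76992 = 11544.4998... → 11544.50.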